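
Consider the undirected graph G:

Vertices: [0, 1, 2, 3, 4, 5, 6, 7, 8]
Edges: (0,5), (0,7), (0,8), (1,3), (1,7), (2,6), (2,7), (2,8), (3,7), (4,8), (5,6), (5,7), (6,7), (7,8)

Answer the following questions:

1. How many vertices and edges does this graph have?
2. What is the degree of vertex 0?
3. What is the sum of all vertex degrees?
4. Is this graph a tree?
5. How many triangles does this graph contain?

Count: 9 vertices, 14 edges.
Vertex 0 has neighbors [5, 7, 8], degree = 3.
Handshaking lemma: 2 * 14 = 28.
A tree on 9 vertices has 8 edges. This graph has 14 edges (6 extra). Not a tree.
Number of triangles = 6.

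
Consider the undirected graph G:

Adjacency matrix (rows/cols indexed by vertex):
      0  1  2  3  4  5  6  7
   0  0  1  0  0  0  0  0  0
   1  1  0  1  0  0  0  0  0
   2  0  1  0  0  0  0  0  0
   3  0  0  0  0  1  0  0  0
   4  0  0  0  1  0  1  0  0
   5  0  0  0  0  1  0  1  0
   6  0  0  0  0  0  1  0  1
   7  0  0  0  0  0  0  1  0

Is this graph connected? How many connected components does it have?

Checking connectivity: the graph has 2 connected component(s).
Components: [[0, 1, 2], [3, 4, 5, 6, 7]]. The graph is NOT connected.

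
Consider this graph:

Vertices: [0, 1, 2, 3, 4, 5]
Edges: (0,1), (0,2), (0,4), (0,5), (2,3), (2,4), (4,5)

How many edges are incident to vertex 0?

Vertex 0 has neighbors [1, 2, 4, 5], so deg(0) = 4.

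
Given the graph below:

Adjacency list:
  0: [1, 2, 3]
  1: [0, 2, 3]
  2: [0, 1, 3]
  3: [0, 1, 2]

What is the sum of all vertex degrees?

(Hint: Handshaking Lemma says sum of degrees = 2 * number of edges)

Count edges: 6 edges.
By Handshaking Lemma: sum of degrees = 2 * 6 = 12.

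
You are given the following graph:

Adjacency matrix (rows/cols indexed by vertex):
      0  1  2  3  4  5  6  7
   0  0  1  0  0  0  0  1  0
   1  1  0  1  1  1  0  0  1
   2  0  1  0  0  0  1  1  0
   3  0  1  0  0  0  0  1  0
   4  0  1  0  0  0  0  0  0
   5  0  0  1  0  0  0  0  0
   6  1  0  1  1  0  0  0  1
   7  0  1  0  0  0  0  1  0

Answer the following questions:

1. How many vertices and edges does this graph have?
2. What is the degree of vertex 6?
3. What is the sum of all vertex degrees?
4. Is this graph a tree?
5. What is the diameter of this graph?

Count: 8 vertices, 10 edges.
Vertex 6 has neighbors [0, 2, 3, 7], degree = 4.
Handshaking lemma: 2 * 10 = 20.
A tree on 8 vertices has 7 edges. This graph has 10 edges (3 extra). Not a tree.
Diameter (longest shortest path) = 3.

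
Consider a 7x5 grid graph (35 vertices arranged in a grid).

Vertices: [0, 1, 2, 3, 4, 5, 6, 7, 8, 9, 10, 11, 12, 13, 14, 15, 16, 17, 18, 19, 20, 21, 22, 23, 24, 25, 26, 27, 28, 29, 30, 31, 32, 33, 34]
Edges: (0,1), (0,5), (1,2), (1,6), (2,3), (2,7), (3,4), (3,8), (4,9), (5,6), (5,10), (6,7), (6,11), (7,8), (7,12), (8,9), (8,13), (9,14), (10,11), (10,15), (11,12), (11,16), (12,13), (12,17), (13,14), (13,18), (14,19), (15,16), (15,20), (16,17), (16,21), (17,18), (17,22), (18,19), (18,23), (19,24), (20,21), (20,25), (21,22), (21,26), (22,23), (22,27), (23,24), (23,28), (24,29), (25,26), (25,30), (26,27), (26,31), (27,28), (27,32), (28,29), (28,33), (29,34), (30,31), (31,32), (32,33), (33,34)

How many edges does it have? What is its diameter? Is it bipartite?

A 7x5 grid has 30 vertical edges and 28 horizontal edges.
Total edges = 30 + 28 = 58.
Diameter = (7-1) + (5-1) = 10 (corner to opposite corner).
Grid graphs are bipartite (checkerboard coloring).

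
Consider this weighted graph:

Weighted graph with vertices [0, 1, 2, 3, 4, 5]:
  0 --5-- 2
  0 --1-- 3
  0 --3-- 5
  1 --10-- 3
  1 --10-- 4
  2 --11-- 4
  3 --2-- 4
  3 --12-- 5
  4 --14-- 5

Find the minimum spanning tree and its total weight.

Applying Kruskal's algorithm (sort edges by weight, add if no cycle):
  Add (0,3) w=1
  Add (3,4) w=2
  Add (0,5) w=3
  Add (0,2) w=5
  Add (1,3) w=10
  Skip (1,4) w=10 (creates cycle)
  Skip (2,4) w=11 (creates cycle)
  Skip (3,5) w=12 (creates cycle)
  Skip (4,5) w=14 (creates cycle)
MST weight = 21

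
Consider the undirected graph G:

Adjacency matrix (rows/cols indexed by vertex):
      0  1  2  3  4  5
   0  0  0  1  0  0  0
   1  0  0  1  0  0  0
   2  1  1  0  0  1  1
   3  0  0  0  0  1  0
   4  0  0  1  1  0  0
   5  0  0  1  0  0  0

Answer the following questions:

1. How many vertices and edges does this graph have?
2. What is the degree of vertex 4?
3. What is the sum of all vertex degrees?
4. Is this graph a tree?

Count: 6 vertices, 5 edges.
Vertex 4 has neighbors [2, 3], degree = 2.
Handshaking lemma: 2 * 5 = 10.
A graph is a tree iff it is connected and has exactly n-1 edges. This graph is connected (all 6 vertices in one component) and has 6-1 = 5 edges. It is a tree.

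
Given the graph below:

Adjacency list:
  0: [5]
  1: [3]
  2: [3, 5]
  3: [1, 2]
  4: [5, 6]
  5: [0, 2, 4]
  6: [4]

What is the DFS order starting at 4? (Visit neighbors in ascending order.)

DFS from vertex 4 (neighbors processed in ascending order):
Visit order: 4, 5, 0, 2, 3, 1, 6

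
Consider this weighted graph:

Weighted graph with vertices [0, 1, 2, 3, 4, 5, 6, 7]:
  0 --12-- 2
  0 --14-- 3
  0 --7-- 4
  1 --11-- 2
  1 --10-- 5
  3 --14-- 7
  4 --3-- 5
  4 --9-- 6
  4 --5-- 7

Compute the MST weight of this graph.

Applying Kruskal's algorithm (sort edges by weight, add if no cycle):
  Add (4,5) w=3
  Add (4,7) w=5
  Add (0,4) w=7
  Add (4,6) w=9
  Add (1,5) w=10
  Add (1,2) w=11
  Skip (0,2) w=12 (creates cycle)
  Add (0,3) w=14
  Skip (3,7) w=14 (creates cycle)
MST weight = 59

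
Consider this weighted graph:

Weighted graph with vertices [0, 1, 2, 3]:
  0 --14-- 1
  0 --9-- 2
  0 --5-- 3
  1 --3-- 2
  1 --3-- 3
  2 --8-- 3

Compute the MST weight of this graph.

Applying Kruskal's algorithm (sort edges by weight, add if no cycle):
  Add (1,3) w=3
  Add (1,2) w=3
  Add (0,3) w=5
  Skip (2,3) w=8 (creates cycle)
  Skip (0,2) w=9 (creates cycle)
  Skip (0,1) w=14 (creates cycle)
MST weight = 11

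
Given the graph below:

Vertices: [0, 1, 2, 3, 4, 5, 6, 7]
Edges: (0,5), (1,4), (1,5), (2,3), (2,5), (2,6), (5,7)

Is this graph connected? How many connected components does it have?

Checking connectivity: the graph has 1 connected component(s).
All vertices are reachable from each other. The graph IS connected.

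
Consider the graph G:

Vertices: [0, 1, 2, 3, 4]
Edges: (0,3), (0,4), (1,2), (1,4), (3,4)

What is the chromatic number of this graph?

The graph has a maximum clique of size 3 (lower bound on chromatic number).
A valid 3-coloring: {0: 1, 1: 1, 2: 0, 3: 2, 4: 0}.
Chromatic number = 3.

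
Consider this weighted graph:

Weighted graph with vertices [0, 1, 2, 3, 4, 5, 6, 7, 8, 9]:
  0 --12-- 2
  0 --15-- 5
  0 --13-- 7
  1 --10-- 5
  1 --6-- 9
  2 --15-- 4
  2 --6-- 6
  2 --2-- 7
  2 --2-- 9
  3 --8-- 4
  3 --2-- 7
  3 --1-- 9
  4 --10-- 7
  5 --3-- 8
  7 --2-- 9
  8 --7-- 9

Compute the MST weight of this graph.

Applying Kruskal's algorithm (sort edges by weight, add if no cycle):
  Add (3,9) w=1
  Add (2,9) w=2
  Add (2,7) w=2
  Skip (3,7) w=2 (creates cycle)
  Skip (7,9) w=2 (creates cycle)
  Add (5,8) w=3
  Add (1,9) w=6
  Add (2,6) w=6
  Add (8,9) w=7
  Add (3,4) w=8
  Skip (1,5) w=10 (creates cycle)
  Skip (4,7) w=10 (creates cycle)
  Add (0,2) w=12
  Skip (0,7) w=13 (creates cycle)
  Skip (0,5) w=15 (creates cycle)
  Skip (2,4) w=15 (creates cycle)
MST weight = 47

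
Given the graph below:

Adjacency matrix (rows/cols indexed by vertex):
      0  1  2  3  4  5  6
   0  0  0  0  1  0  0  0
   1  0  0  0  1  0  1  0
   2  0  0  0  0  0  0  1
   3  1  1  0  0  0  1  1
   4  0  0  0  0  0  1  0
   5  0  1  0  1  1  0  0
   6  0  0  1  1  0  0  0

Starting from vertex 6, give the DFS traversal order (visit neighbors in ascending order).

DFS from vertex 6 (neighbors processed in ascending order):
Visit order: 6, 2, 3, 0, 1, 5, 4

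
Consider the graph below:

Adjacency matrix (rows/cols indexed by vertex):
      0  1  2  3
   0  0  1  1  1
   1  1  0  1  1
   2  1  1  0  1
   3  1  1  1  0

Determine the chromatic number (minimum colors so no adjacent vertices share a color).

The graph has a maximum clique of size 4 (lower bound on chromatic number).
A valid 4-coloring: {0: 0, 1: 1, 2: 2, 3: 3}.
Chromatic number = 4.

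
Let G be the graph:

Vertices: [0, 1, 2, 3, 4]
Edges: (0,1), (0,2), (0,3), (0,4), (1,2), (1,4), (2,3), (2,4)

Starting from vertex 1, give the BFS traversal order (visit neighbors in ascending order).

BFS from vertex 1 (neighbors processed in ascending order):
Visit order: 1, 0, 2, 4, 3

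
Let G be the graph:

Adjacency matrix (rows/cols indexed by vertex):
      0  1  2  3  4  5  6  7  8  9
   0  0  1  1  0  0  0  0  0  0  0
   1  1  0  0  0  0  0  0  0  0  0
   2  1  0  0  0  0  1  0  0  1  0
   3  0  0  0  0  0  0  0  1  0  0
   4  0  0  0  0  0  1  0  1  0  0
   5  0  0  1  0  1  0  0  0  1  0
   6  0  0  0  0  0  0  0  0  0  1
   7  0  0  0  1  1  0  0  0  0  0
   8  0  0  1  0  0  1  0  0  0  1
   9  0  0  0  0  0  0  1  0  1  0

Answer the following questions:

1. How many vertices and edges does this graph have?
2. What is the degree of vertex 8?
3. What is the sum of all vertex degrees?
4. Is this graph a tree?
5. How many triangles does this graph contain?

Count: 10 vertices, 10 edges.
Vertex 8 has neighbors [2, 5, 9], degree = 3.
Handshaking lemma: 2 * 10 = 20.
A tree on 10 vertices has 9 edges. This graph has 10 edges (1 extra). Not a tree.
Number of triangles = 1.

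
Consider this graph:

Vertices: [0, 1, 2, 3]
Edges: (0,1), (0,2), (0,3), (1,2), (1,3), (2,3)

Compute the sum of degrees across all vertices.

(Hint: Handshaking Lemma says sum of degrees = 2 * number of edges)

Count edges: 6 edges.
By Handshaking Lemma: sum of degrees = 2 * 6 = 12.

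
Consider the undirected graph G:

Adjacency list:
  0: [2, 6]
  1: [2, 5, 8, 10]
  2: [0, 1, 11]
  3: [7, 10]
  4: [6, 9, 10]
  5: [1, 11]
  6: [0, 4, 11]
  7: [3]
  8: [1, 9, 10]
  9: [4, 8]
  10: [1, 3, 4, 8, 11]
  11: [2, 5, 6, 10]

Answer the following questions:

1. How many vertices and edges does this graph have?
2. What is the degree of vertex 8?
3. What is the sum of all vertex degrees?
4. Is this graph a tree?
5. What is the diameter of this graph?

Count: 12 vertices, 17 edges.
Vertex 8 has neighbors [1, 9, 10], degree = 3.
Handshaking lemma: 2 * 17 = 34.
A tree on 12 vertices has 11 edges. This graph has 17 edges (6 extra). Not a tree.
Diameter (longest shortest path) = 5.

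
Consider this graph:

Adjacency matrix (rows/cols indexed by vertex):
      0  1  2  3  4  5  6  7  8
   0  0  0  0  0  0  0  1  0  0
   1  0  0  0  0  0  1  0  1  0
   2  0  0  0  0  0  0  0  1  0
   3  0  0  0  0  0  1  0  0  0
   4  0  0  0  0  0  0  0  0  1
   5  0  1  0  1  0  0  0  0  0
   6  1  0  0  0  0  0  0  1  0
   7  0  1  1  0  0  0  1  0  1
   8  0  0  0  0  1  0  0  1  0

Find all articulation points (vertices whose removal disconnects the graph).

An articulation point is a vertex whose removal disconnects the graph.
Articulation points: [1, 5, 6, 7, 8]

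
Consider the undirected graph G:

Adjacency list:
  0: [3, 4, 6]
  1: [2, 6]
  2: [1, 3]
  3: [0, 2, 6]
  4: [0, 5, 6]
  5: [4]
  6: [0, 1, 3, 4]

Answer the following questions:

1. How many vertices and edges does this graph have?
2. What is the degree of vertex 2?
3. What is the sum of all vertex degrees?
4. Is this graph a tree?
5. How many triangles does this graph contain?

Count: 7 vertices, 9 edges.
Vertex 2 has neighbors [1, 3], degree = 2.
Handshaking lemma: 2 * 9 = 18.
A tree on 7 vertices has 6 edges. This graph has 9 edges (3 extra). Not a tree.
Number of triangles = 2.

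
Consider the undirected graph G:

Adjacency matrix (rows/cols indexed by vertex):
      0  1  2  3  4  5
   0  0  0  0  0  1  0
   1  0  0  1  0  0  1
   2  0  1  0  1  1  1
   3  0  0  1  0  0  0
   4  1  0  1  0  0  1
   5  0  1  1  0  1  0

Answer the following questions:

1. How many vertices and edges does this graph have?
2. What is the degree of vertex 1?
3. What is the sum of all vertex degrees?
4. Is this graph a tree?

Count: 6 vertices, 7 edges.
Vertex 1 has neighbors [2, 5], degree = 2.
Handshaking lemma: 2 * 7 = 14.
A tree on 6 vertices has 5 edges. This graph has 7 edges (2 extra). Not a tree.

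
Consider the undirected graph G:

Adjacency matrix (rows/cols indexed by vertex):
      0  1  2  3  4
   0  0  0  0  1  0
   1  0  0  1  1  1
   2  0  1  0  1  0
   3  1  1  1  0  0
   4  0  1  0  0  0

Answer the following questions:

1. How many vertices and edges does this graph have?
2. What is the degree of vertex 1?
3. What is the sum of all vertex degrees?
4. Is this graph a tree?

Count: 5 vertices, 5 edges.
Vertex 1 has neighbors [2, 3, 4], degree = 3.
Handshaking lemma: 2 * 5 = 10.
A tree on 5 vertices has 4 edges. This graph has 5 edges (1 extra). Not a tree.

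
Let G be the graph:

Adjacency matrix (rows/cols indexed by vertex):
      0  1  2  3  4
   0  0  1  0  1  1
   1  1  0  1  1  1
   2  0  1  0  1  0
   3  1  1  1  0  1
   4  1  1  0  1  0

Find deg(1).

Vertex 1 has neighbors [0, 2, 3, 4], so deg(1) = 4.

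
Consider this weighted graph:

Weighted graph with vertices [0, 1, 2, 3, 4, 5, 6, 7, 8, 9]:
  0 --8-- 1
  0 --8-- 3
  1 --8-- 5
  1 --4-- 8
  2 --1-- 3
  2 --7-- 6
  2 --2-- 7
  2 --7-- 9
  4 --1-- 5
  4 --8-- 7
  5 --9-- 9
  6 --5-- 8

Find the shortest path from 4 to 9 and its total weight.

Using Dijkstra's algorithm from vertex 4:
Shortest path: 4 -> 5 -> 9
Total weight: 1 + 9 = 10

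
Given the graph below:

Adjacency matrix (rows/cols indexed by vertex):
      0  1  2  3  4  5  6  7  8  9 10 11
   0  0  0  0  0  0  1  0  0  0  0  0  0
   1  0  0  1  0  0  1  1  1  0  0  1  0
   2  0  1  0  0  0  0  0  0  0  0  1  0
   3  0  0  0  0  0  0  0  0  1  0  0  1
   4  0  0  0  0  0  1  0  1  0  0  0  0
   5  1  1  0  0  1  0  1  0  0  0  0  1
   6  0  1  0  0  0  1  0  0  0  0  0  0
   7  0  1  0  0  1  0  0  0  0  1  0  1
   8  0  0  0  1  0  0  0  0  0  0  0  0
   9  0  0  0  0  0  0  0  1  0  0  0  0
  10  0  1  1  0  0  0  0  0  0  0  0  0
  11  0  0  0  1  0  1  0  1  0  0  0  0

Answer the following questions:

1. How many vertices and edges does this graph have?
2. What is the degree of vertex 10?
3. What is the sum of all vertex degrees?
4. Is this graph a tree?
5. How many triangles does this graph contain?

Count: 12 vertices, 15 edges.
Vertex 10 has neighbors [1, 2], degree = 2.
Handshaking lemma: 2 * 15 = 30.
A tree on 12 vertices has 11 edges. This graph has 15 edges (4 extra). Not a tree.
Number of triangles = 2.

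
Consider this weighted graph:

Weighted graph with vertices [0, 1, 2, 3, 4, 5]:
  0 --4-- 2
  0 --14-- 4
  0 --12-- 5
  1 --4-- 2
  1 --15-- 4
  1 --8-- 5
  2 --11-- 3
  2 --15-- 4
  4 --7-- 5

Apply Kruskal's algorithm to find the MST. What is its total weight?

Applying Kruskal's algorithm (sort edges by weight, add if no cycle):
  Add (0,2) w=4
  Add (1,2) w=4
  Add (4,5) w=7
  Add (1,5) w=8
  Add (2,3) w=11
  Skip (0,5) w=12 (creates cycle)
  Skip (0,4) w=14 (creates cycle)
  Skip (1,4) w=15 (creates cycle)
  Skip (2,4) w=15 (creates cycle)
MST weight = 34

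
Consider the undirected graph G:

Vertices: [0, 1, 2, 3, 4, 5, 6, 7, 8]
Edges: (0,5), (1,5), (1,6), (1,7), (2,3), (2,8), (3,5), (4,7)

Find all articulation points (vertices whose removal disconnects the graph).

An articulation point is a vertex whose removal disconnects the graph.
Articulation points: [1, 2, 3, 5, 7]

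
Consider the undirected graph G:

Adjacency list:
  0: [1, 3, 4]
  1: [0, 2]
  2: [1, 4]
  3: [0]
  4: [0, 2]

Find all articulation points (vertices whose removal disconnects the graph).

An articulation point is a vertex whose removal disconnects the graph.
Articulation points: [0]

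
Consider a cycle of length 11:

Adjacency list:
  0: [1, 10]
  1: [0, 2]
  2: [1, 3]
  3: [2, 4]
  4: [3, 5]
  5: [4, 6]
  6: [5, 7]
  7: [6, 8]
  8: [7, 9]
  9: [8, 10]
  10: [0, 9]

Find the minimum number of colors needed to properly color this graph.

This is an odd cycle (C_11). Odd cycles are not bipartite (any 2-coloring forces two adjacent vertices to match), and 3 colors suffice.
Chromatic number = 3.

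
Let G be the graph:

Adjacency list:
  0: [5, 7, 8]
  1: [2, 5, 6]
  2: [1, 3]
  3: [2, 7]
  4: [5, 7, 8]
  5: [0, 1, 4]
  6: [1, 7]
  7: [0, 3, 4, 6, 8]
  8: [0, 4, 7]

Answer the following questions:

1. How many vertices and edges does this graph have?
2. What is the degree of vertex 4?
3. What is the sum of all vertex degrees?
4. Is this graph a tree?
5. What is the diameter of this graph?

Count: 9 vertices, 13 edges.
Vertex 4 has neighbors [5, 7, 8], degree = 3.
Handshaking lemma: 2 * 13 = 26.
A tree on 9 vertices has 8 edges. This graph has 13 edges (5 extra). Not a tree.
Diameter (longest shortest path) = 3.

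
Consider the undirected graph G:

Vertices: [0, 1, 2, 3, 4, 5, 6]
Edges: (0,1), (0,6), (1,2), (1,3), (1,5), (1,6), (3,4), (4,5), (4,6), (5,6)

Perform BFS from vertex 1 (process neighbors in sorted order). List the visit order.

BFS from vertex 1 (neighbors processed in ascending order):
Visit order: 1, 0, 2, 3, 5, 6, 4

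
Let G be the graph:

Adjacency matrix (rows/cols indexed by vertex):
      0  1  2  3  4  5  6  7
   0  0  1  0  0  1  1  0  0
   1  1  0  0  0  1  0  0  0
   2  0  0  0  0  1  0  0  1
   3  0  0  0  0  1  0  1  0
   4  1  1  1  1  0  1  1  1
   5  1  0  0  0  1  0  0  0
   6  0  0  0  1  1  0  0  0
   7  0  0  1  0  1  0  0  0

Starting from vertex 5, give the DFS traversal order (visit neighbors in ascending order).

DFS from vertex 5 (neighbors processed in ascending order):
Visit order: 5, 0, 1, 4, 2, 7, 3, 6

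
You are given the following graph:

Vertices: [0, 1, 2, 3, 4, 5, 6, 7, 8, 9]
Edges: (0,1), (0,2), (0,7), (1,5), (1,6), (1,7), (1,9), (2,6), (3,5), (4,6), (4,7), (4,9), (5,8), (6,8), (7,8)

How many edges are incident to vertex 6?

Vertex 6 has neighbors [1, 2, 4, 8], so deg(6) = 4.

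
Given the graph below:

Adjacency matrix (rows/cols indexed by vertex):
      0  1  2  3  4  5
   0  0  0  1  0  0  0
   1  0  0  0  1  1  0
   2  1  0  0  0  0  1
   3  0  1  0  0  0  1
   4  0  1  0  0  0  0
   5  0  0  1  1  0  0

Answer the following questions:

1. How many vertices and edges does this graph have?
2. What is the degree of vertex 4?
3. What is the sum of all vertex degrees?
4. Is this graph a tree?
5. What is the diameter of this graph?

Count: 6 vertices, 5 edges.
Vertex 4 has neighbors [1], degree = 1.
Handshaking lemma: 2 * 5 = 10.
A graph is a tree iff it is connected and has exactly n-1 edges. This graph is connected (all 6 vertices in one component) and has 6-1 = 5 edges. It is a tree.
Diameter (longest shortest path) = 5.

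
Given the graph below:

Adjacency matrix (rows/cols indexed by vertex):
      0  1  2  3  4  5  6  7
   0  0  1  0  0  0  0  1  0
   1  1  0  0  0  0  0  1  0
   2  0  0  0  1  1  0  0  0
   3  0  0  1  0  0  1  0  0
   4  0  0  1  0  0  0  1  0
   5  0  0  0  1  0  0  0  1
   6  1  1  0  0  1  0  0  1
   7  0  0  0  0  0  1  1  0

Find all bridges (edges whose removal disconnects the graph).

No bridges found. The graph is 2-edge-connected (no single edge removal disconnects it).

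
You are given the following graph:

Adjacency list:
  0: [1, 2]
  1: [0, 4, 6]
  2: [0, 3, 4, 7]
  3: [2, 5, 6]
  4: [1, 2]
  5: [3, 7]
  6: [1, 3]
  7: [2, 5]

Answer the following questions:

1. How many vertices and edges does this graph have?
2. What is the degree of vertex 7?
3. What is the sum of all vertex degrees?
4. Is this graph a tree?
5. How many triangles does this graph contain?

Count: 8 vertices, 10 edges.
Vertex 7 has neighbors [2, 5], degree = 2.
Handshaking lemma: 2 * 10 = 20.
A tree on 8 vertices has 7 edges. This graph has 10 edges (3 extra). Not a tree.
Number of triangles = 0.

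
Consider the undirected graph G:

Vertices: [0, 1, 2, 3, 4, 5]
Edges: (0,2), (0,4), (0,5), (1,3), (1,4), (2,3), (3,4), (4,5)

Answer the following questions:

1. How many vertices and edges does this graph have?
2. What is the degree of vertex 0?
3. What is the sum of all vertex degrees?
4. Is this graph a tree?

Count: 6 vertices, 8 edges.
Vertex 0 has neighbors [2, 4, 5], degree = 3.
Handshaking lemma: 2 * 8 = 16.
A tree on 6 vertices has 5 edges. This graph has 8 edges (3 extra). Not a tree.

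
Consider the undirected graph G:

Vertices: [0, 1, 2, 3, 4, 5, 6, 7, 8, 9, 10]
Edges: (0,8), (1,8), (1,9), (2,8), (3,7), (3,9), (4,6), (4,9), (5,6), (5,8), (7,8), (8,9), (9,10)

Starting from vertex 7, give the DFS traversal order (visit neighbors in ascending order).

DFS from vertex 7 (neighbors processed in ascending order):
Visit order: 7, 3, 9, 1, 8, 0, 2, 5, 6, 4, 10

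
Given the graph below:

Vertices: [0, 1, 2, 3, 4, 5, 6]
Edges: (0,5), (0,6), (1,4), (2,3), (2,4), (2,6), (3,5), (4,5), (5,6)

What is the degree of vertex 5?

Vertex 5 has neighbors [0, 3, 4, 6], so deg(5) = 4.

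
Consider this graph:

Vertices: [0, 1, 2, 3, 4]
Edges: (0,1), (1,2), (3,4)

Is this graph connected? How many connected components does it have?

Checking connectivity: the graph has 2 connected component(s).
Components: [[0, 1, 2], [3, 4]]. The graph is NOT connected.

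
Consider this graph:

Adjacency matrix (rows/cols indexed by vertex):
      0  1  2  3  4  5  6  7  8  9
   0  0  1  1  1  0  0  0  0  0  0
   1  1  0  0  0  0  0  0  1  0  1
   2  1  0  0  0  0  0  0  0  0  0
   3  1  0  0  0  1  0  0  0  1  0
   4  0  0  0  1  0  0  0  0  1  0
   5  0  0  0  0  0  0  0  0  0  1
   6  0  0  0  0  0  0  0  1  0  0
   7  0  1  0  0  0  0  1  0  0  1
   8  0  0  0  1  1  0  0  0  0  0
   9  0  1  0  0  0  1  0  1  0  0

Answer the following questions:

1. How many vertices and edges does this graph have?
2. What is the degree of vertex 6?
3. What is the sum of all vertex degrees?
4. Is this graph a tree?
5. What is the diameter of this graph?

Count: 10 vertices, 11 edges.
Vertex 6 has neighbors [7], degree = 1.
Handshaking lemma: 2 * 11 = 22.
A tree on 10 vertices has 9 edges. This graph has 11 edges (2 extra). Not a tree.
Diameter (longest shortest path) = 5.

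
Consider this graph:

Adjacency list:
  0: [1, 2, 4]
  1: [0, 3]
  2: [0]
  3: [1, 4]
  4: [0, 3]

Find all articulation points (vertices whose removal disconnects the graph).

An articulation point is a vertex whose removal disconnects the graph.
Articulation points: [0]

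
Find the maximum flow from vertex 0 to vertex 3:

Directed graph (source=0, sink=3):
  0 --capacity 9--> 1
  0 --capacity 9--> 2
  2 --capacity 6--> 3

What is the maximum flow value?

Computing max flow:
  Flow on (0->2): 6/9
  Flow on (2->3): 6/6
Maximum flow = 6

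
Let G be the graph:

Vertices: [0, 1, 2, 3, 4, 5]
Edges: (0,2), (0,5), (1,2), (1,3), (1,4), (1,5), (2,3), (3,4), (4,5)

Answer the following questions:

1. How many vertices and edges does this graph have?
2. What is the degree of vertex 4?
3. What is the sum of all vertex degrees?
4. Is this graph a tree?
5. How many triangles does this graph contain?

Count: 6 vertices, 9 edges.
Vertex 4 has neighbors [1, 3, 5], degree = 3.
Handshaking lemma: 2 * 9 = 18.
A tree on 6 vertices has 5 edges. This graph has 9 edges (4 extra). Not a tree.
Number of triangles = 3.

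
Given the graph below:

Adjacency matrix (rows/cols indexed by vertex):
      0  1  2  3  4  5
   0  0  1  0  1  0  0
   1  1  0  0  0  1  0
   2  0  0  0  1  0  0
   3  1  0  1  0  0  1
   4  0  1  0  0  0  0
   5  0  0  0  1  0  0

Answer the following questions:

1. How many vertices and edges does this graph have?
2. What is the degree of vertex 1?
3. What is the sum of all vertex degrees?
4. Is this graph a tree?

Count: 6 vertices, 5 edges.
Vertex 1 has neighbors [0, 4], degree = 2.
Handshaking lemma: 2 * 5 = 10.
A graph is a tree iff it is connected and has exactly n-1 edges. This graph is connected (all 6 vertices in one component) and has 6-1 = 5 edges. It is a tree.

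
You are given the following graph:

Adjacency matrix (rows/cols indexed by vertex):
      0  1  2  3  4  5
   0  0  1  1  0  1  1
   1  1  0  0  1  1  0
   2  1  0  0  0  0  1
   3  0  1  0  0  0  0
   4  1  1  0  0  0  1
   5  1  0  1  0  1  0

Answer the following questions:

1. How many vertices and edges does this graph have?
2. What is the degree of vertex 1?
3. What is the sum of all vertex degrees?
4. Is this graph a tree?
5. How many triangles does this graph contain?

Count: 6 vertices, 8 edges.
Vertex 1 has neighbors [0, 3, 4], degree = 3.
Handshaking lemma: 2 * 8 = 16.
A tree on 6 vertices has 5 edges. This graph has 8 edges (3 extra). Not a tree.
Number of triangles = 3.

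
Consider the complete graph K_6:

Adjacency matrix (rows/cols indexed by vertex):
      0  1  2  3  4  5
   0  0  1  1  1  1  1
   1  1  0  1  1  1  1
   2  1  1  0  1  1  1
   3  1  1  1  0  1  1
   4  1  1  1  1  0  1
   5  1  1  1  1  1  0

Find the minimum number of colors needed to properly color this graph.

In K_6, every vertex is adjacent to every other vertex.
Each vertex needs a unique color.
Chromatic number = 6.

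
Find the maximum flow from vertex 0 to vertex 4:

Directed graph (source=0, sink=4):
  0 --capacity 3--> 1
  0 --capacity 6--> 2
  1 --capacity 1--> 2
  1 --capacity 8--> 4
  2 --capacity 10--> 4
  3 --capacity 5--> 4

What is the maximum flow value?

Computing max flow:
  Flow on (0->1): 3/3
  Flow on (0->2): 6/6
  Flow on (1->4): 3/8
  Flow on (2->4): 6/10
Maximum flow = 9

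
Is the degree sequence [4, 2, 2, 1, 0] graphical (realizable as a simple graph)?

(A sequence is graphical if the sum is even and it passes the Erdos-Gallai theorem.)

Sum of degrees = 9. Sum is odd, so the sequence is NOT graphical.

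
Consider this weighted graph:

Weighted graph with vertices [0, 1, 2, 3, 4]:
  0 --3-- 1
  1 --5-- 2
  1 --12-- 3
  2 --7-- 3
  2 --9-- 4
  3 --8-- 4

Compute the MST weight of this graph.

Applying Kruskal's algorithm (sort edges by weight, add if no cycle):
  Add (0,1) w=3
  Add (1,2) w=5
  Add (2,3) w=7
  Add (3,4) w=8
  Skip (2,4) w=9 (creates cycle)
  Skip (1,3) w=12 (creates cycle)
MST weight = 23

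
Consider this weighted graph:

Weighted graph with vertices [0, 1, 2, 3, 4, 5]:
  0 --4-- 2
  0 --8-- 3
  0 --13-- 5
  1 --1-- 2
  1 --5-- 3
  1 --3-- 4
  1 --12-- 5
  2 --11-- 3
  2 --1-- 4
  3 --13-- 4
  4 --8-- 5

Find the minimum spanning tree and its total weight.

Applying Kruskal's algorithm (sort edges by weight, add if no cycle):
  Add (1,2) w=1
  Add (2,4) w=1
  Skip (1,4) w=3 (creates cycle)
  Add (0,2) w=4
  Add (1,3) w=5
  Skip (0,3) w=8 (creates cycle)
  Add (4,5) w=8
  Skip (2,3) w=11 (creates cycle)
  Skip (1,5) w=12 (creates cycle)
  Skip (0,5) w=13 (creates cycle)
  Skip (3,4) w=13 (creates cycle)
MST weight = 19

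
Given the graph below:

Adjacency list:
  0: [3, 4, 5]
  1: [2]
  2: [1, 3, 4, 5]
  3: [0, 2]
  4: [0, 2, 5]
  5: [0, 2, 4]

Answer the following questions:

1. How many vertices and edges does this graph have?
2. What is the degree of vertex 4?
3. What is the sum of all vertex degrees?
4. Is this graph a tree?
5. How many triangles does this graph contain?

Count: 6 vertices, 8 edges.
Vertex 4 has neighbors [0, 2, 5], degree = 3.
Handshaking lemma: 2 * 8 = 16.
A tree on 6 vertices has 5 edges. This graph has 8 edges (3 extra). Not a tree.
Number of triangles = 2.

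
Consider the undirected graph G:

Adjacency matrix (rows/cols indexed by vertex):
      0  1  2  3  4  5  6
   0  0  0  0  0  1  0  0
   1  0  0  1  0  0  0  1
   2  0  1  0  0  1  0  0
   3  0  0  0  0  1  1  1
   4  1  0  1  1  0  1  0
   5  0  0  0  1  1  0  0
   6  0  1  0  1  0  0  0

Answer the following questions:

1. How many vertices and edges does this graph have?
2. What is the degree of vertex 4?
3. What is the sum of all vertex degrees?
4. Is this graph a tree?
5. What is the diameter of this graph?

Count: 7 vertices, 8 edges.
Vertex 4 has neighbors [0, 2, 3, 5], degree = 4.
Handshaking lemma: 2 * 8 = 16.
A tree on 7 vertices has 6 edges. This graph has 8 edges (2 extra). Not a tree.
Diameter (longest shortest path) = 3.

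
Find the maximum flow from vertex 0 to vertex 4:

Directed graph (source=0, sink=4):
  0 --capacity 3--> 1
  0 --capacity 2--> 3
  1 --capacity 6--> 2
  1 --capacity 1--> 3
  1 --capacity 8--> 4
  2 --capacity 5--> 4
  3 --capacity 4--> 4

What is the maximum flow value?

Computing max flow:
  Flow on (0->1): 3/3
  Flow on (0->3): 2/2
  Flow on (1->4): 3/8
  Flow on (3->4): 2/4
Maximum flow = 5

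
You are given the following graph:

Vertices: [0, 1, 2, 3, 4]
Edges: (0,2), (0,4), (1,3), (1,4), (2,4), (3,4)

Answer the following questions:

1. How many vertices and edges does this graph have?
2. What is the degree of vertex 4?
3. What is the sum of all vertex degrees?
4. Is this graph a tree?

Count: 5 vertices, 6 edges.
Vertex 4 has neighbors [0, 1, 2, 3], degree = 4.
Handshaking lemma: 2 * 6 = 12.
A tree on 5 vertices has 4 edges. This graph has 6 edges (2 extra). Not a tree.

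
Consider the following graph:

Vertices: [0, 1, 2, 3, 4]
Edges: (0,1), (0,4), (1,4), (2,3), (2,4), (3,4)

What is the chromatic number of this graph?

The graph has a maximum clique of size 3 (lower bound on chromatic number).
A valid 3-coloring: {0: 1, 1: 2, 2: 1, 3: 2, 4: 0}.
Chromatic number = 3.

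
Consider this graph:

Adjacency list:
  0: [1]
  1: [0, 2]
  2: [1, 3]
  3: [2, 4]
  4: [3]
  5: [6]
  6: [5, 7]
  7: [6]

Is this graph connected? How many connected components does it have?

Checking connectivity: the graph has 2 connected component(s).
Components: [[0, 1, 2, 3, 4], [5, 6, 7]]. The graph is NOT connected.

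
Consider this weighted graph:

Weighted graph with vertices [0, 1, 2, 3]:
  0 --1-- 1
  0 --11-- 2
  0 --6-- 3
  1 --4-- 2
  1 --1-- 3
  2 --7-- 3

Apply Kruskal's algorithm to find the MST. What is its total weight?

Applying Kruskal's algorithm (sort edges by weight, add if no cycle):
  Add (0,1) w=1
  Add (1,3) w=1
  Add (1,2) w=4
  Skip (0,3) w=6 (creates cycle)
  Skip (2,3) w=7 (creates cycle)
  Skip (0,2) w=11 (creates cycle)
MST weight = 6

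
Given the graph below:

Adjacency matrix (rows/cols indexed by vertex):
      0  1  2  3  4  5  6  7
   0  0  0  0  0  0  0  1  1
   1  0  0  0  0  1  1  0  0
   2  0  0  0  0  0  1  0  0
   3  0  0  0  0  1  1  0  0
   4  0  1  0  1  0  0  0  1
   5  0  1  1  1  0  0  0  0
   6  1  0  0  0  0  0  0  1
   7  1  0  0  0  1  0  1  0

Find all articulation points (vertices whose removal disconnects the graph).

An articulation point is a vertex whose removal disconnects the graph.
Articulation points: [4, 5, 7]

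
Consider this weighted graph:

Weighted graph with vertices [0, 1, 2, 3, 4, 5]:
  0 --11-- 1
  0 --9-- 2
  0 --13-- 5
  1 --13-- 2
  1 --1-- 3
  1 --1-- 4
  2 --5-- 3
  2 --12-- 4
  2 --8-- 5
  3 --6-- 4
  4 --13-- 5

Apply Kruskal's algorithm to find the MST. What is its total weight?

Applying Kruskal's algorithm (sort edges by weight, add if no cycle):
  Add (1,3) w=1
  Add (1,4) w=1
  Add (2,3) w=5
  Skip (3,4) w=6 (creates cycle)
  Add (2,5) w=8
  Add (0,2) w=9
  Skip (0,1) w=11 (creates cycle)
  Skip (2,4) w=12 (creates cycle)
  Skip (0,5) w=13 (creates cycle)
  Skip (1,2) w=13 (creates cycle)
  Skip (4,5) w=13 (creates cycle)
MST weight = 24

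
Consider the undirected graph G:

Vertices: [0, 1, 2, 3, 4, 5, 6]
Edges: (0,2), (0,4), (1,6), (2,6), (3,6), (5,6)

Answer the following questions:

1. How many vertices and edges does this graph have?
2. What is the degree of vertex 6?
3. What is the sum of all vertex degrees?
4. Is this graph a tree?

Count: 7 vertices, 6 edges.
Vertex 6 has neighbors [1, 2, 3, 5], degree = 4.
Handshaking lemma: 2 * 6 = 12.
A graph is a tree iff it is connected and has exactly n-1 edges. This graph is connected (all 7 vertices in one component) and has 7-1 = 6 edges. It is a tree.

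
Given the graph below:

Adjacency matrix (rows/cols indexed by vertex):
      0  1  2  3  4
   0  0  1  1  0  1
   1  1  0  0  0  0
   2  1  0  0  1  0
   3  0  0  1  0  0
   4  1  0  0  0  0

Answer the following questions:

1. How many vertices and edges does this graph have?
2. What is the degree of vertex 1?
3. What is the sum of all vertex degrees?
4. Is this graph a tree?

Count: 5 vertices, 4 edges.
Vertex 1 has neighbors [0], degree = 1.
Handshaking lemma: 2 * 4 = 8.
A graph is a tree iff it is connected and has exactly n-1 edges. This graph is connected (all 5 vertices in one component) and has 5-1 = 4 edges. It is a tree.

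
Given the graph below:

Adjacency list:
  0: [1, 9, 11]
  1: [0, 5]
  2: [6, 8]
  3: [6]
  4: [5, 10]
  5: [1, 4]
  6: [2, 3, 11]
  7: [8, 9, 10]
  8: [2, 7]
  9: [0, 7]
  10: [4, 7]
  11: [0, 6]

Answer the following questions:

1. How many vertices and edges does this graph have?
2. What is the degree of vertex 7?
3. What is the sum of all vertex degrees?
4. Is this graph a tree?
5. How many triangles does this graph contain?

Count: 12 vertices, 13 edges.
Vertex 7 has neighbors [8, 9, 10], degree = 3.
Handshaking lemma: 2 * 13 = 26.
A tree on 12 vertices has 11 edges. This graph has 13 edges (2 extra). Not a tree.
Number of triangles = 0.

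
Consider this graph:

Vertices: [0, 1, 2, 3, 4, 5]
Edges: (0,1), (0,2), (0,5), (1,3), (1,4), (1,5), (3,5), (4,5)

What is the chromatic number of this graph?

The graph has a maximum clique of size 3 (lower bound on chromatic number).
A valid 3-coloring: {0: 2, 1: 0, 2: 0, 3: 2, 4: 2, 5: 1}.
Chromatic number = 3.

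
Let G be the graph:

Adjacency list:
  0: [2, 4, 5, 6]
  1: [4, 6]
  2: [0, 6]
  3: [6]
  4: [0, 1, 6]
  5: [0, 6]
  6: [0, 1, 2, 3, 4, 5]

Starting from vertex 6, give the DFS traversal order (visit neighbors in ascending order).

DFS from vertex 6 (neighbors processed in ascending order):
Visit order: 6, 0, 2, 4, 1, 5, 3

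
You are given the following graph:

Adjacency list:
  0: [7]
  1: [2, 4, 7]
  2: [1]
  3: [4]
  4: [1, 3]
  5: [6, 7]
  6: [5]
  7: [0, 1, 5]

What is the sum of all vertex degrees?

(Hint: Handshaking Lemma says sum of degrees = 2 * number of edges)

Count edges: 7 edges.
By Handshaking Lemma: sum of degrees = 2 * 7 = 14.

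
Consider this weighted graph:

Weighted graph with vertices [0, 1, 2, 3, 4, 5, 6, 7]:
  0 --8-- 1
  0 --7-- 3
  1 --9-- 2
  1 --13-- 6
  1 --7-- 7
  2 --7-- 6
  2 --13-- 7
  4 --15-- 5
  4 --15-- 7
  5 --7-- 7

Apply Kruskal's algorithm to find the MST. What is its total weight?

Applying Kruskal's algorithm (sort edges by weight, add if no cycle):
  Add (0,3) w=7
  Add (1,7) w=7
  Add (2,6) w=7
  Add (5,7) w=7
  Add (0,1) w=8
  Add (1,2) w=9
  Skip (1,6) w=13 (creates cycle)
  Skip (2,7) w=13 (creates cycle)
  Add (4,7) w=15
  Skip (4,5) w=15 (creates cycle)
MST weight = 60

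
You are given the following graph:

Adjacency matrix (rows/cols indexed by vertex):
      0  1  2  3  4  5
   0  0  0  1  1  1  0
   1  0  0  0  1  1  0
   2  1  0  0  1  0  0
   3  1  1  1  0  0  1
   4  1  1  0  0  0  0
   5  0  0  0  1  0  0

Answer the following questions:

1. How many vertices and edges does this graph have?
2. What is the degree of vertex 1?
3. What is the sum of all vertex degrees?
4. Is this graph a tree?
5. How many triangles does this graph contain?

Count: 6 vertices, 7 edges.
Vertex 1 has neighbors [3, 4], degree = 2.
Handshaking lemma: 2 * 7 = 14.
A tree on 6 vertices has 5 edges. This graph has 7 edges (2 extra). Not a tree.
Number of triangles = 1.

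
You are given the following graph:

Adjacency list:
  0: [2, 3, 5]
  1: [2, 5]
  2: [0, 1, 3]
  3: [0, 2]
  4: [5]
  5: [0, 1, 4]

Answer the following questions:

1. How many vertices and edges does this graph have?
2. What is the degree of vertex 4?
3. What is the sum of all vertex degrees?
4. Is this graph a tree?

Count: 6 vertices, 7 edges.
Vertex 4 has neighbors [5], degree = 1.
Handshaking lemma: 2 * 7 = 14.
A tree on 6 vertices has 5 edges. This graph has 7 edges (2 extra). Not a tree.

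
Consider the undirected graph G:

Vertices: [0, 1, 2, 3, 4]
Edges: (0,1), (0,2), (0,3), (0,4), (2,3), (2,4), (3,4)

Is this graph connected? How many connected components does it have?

Checking connectivity: the graph has 1 connected component(s).
All vertices are reachable from each other. The graph IS connected.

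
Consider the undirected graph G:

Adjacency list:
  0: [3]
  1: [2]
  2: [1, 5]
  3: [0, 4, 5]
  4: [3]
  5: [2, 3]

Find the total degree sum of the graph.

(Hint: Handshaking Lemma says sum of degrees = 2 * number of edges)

Count edges: 5 edges.
By Handshaking Lemma: sum of degrees = 2 * 5 = 10.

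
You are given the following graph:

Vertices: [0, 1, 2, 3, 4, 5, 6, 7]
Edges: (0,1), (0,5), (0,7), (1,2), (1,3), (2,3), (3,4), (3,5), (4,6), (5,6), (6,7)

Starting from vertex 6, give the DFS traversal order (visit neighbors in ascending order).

DFS from vertex 6 (neighbors processed in ascending order):
Visit order: 6, 4, 3, 1, 0, 5, 7, 2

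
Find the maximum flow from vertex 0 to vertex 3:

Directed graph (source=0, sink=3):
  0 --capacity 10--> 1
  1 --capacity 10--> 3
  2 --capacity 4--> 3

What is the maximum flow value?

Computing max flow:
  Flow on (0->1): 10/10
  Flow on (1->3): 10/10
Maximum flow = 10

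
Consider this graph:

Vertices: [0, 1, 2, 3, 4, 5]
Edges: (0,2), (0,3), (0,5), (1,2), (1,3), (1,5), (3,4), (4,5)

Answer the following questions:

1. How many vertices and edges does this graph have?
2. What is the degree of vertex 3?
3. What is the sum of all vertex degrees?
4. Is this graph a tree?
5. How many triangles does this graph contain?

Count: 6 vertices, 8 edges.
Vertex 3 has neighbors [0, 1, 4], degree = 3.
Handshaking lemma: 2 * 8 = 16.
A tree on 6 vertices has 5 edges. This graph has 8 edges (3 extra). Not a tree.
Number of triangles = 0.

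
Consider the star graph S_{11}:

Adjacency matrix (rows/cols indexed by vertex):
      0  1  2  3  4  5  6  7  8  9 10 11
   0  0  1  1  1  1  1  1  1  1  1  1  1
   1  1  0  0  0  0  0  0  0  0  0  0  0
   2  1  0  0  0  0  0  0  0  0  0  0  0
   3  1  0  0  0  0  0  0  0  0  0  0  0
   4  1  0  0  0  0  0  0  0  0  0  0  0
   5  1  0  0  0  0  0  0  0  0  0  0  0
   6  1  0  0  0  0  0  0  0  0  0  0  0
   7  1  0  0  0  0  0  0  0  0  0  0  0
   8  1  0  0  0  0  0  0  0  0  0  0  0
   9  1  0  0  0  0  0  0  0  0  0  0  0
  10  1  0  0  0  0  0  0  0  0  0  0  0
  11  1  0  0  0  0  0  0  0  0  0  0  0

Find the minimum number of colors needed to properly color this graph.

S_{11} has one hub adjacent to 11 leaves; leaves are pairwise non-adjacent.
Color the hub 0 and every leaf 1.
Chromatic number = 2.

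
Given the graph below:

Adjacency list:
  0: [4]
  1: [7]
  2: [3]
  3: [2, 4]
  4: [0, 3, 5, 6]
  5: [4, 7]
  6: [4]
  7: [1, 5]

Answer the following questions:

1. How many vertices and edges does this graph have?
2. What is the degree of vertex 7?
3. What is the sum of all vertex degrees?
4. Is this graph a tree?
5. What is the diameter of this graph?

Count: 8 vertices, 7 edges.
Vertex 7 has neighbors [1, 5], degree = 2.
Handshaking lemma: 2 * 7 = 14.
A graph is a tree iff it is connected and has exactly n-1 edges. This graph is connected (all 8 vertices in one component) and has 8-1 = 7 edges. It is a tree.
Diameter (longest shortest path) = 5.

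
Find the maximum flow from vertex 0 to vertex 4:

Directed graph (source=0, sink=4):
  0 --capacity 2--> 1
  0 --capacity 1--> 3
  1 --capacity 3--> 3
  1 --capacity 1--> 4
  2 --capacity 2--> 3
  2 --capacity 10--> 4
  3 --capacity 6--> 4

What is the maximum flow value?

Computing max flow:
  Flow on (0->1): 2/2
  Flow on (0->3): 1/1
  Flow on (1->3): 1/3
  Flow on (1->4): 1/1
  Flow on (3->4): 2/6
Maximum flow = 3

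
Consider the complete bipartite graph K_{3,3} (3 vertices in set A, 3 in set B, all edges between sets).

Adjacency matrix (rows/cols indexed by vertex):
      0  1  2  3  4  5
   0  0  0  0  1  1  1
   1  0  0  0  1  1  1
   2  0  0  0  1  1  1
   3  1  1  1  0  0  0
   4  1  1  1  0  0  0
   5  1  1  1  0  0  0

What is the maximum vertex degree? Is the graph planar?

Set-A vertices have degree 3; set-B vertices have degree 3. Maximum degree = max(3,3) = 3.
K_{3,3} contains K_{3,3} as a subgraph (since both sides have >= 3 vertices); by Kuratowski's theorem it is not planar.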